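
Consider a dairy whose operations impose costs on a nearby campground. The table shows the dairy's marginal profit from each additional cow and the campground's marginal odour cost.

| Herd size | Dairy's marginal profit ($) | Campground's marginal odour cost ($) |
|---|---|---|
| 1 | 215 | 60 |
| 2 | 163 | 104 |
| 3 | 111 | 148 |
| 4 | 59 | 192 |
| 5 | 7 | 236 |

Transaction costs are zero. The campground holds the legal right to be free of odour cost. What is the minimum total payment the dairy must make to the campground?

$164

Efficient level: marginal profit ≥ marginal odour cost through level 2, so k* = 2.
With the campground holding the right, the dairy must at least compensate total damage at k*: 60 + 104 = 164.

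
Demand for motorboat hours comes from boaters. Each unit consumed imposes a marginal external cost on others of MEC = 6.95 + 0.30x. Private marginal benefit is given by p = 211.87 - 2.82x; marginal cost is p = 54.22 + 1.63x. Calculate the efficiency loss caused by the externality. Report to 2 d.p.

DWL = 32.53

Market equilibrium (private): 54.22 + 1.63x = 211.87 - 2.82x → x_m = 35.4270.
Social marginal benefit = demand − MEC = 204.92 - 3.12x.
Set SMB = MC: 204.92 - 3.12x = 54.22 + 1.63x → x* = 31.7263.
The loss is the area between SMB and MC from x* to x_m; with linear curves that's a triangle of height MEC(x_m).
DWL = ½ × 3.7007 × 17.5781 = 32.5256.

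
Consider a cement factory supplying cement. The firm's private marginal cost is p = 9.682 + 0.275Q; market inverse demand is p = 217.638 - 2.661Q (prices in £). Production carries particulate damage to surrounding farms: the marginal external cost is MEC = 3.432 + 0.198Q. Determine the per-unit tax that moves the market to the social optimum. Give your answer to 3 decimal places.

Social marginal cost = private MC + MEC = 13.114 + 0.473Q.
Set SMC = demand: 13.114 + 0.473Q = 217.638 - 2.661Q → Q* = 65.2597.
The Pigouvian tax equals MEC at Q*: 3.432 + 0.198×65.2597 = 16.3534.

tax = £16.353 per unit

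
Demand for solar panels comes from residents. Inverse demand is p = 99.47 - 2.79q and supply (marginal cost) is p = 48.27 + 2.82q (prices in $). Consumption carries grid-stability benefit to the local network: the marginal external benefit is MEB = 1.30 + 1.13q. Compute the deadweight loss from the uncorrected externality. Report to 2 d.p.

DWL = $15.05

Market equilibrium (private): 48.27 + 2.82q = 99.47 - 2.79q → q_m = 9.1266.
Social marginal benefit = demand + MEB = 100.77 - 1.66q.
Set SMB = MC: 100.77 - 1.66q = 48.27 + 2.82q → q* = 11.7188.
Between q* and q_m the wedge SMB − MC runs linearly from 0 to MEB(q_m), so the loss is a triangle.
DWL = ½ × 2.5922 × 11.6130 = 15.0516.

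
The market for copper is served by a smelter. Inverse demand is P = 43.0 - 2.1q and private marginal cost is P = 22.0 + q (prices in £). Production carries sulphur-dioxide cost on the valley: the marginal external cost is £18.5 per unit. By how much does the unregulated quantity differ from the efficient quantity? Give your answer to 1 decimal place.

Market equilibrium (private): 22.0 + q = 43.0 - 2.1q → q_m = 6.7742.
Social marginal cost = private MC + MEC = 40.5 + q.
Set SMC = demand: 40.5 + q = 43.0 - 2.1q → q* = 0.8065.
Gap = |6.7742 − 0.8065| = 5.9677.

6.0 units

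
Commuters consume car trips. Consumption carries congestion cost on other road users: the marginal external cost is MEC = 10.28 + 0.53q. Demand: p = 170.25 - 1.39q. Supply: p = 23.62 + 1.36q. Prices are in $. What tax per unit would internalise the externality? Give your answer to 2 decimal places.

Social marginal benefit = demand − MEC = 159.97 - 1.92q.
Set SMB = MC: 159.97 - 1.92q = 23.62 + 1.36q → q* = 41.5701.
The Pigouvian tax equals MEC at q*: 10.28 + 0.53×41.5701 = 32.3122.

tax = $32.31 per unit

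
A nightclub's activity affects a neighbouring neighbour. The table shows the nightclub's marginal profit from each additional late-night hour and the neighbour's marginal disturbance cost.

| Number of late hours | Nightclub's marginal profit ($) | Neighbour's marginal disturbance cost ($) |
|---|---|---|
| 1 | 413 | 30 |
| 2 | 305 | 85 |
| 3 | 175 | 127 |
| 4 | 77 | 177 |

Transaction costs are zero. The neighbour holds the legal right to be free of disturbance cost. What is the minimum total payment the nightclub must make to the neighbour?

$242

Efficient level: marginal profit ≥ marginal disturbance cost through level 3, so k* = 3.
With the neighbour holding the right, the nightclub must at least compensate total damage at k*: 30 + 85 + 127 = 242.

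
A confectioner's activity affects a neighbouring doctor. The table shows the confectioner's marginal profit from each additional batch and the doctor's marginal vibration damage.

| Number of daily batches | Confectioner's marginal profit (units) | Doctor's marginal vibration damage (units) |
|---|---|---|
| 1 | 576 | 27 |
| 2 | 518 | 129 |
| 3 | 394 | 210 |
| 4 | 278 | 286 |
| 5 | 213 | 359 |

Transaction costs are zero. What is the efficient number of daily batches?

3

Bargaining reaches the level where marginal profit last exceeds marginal vibration damage.
That holds through level 3 (394 ≥ 210) but not at 4 (278 < 286).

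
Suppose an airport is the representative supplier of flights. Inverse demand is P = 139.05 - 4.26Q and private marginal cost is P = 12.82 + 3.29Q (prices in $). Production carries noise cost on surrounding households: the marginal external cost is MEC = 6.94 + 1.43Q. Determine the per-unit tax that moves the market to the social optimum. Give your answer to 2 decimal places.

tax = $25.94 per unit

Social marginal cost = private MC + MEC = 19.76 + 4.72Q.
Set SMC = demand: 19.76 + 4.72Q = 139.05 - 4.26Q → Q* = 13.2840.
The Pigouvian tax equals MEC at Q*: 6.94 + 1.43×13.2840 = 25.9361.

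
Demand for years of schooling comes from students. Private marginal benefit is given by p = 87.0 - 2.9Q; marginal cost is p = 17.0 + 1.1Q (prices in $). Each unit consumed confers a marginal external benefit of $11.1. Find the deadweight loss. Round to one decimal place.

DWL = $15.4

Market equilibrium (private): 17.0 + 1.1Q = 87.0 - 2.9Q → Q_m = 17.5000.
Social marginal benefit = demand + MEB = 98.1 - 2.9Q.
Set SMB = MC: 98.1 - 2.9Q = 17.0 + 1.1Q → Q* = 20.2750.
Height of the DWL triangle at Q_m is SMB(Q_m) − MC(Q_m) = MEB(Q_m) = 11.1000.
DWL = ½ × 2.7750 × 11.1000 = 15.4013.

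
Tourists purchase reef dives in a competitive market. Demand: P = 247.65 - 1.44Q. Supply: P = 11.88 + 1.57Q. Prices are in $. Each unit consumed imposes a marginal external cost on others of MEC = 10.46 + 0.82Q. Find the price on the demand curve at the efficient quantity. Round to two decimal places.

P = $162.94

Social marginal benefit = demand − MEC = 237.19 - 2.26Q.
Set SMB = MC: 237.19 - 2.26Q = 11.88 + 1.57Q → Q* = 58.8277.
Consumer price on the demand curve at Q*: 247.65 − 1.44×58.8277 = 162.9381.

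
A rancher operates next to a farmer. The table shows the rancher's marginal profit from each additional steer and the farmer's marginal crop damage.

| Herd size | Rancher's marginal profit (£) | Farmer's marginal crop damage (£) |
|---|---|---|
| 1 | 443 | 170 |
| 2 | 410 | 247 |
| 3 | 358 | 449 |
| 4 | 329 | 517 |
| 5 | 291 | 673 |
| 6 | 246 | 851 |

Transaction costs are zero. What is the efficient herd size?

2

Bargaining reaches the level where marginal profit last exceeds marginal crop damage.
That holds through level 2 (410 ≥ 247) but not at 3 (358 < 449).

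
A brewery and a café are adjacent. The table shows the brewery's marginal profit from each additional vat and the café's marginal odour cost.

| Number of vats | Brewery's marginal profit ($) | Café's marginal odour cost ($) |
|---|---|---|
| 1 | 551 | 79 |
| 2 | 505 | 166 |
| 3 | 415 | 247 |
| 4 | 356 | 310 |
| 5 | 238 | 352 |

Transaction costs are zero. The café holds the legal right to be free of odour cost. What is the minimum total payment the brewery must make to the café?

$802

Efficient level: marginal profit ≥ marginal odour cost through level 4, so k* = 4.
With the café holding the right, the brewery must at least compensate total damage at k*: 79 + 166 + 247 + 310 = 802.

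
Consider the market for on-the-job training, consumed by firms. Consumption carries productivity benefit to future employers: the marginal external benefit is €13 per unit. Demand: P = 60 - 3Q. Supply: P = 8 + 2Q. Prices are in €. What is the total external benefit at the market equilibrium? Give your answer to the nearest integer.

Market equilibrium (private): 8 + 2Q = 60 - 3Q → Q_m = 10.4000.
Total external benefit = MEB × Q_m = 13 × 10.4000 = 135.2000.

€135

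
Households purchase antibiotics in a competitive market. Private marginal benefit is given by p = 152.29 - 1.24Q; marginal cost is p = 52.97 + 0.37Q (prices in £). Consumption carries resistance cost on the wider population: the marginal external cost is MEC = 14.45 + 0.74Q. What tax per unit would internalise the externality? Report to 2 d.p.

tax = £41.18 per unit

Social marginal benefit = demand − MEC = 137.84 - 1.98Q.
Set SMB = MC: 137.84 - 1.98Q = 52.97 + 0.37Q → Q* = 36.1149.
The Pigouvian tax equals MEC at Q*: 14.45 + 0.74×36.1149 = 41.1750.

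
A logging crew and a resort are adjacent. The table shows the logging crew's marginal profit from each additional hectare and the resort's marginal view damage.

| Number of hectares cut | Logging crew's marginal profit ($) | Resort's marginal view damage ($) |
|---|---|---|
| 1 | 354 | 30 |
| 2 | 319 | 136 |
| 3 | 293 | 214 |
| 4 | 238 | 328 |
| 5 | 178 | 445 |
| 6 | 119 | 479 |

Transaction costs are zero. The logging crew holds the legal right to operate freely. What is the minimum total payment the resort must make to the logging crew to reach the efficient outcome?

$535

Left alone the logging crew would choose level 6 (marginal profit stays positive).
Efficient level: k* = 3 (marginal profit ≥ marginal view damage through 3).
The resort must at least cover the logging crew's forgone profit from cutting 6→3: 238 + 178 + 119 = 535.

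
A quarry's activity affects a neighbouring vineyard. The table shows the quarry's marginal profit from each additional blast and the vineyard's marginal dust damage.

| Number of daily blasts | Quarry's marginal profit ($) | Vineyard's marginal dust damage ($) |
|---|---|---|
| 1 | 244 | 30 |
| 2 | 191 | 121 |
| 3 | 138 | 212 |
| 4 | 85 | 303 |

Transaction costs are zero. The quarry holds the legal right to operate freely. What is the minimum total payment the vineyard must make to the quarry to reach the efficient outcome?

$223

Left alone the quarry would choose level 4 (marginal profit stays positive).
Efficient level: k* = 2 (marginal profit ≥ marginal dust damage through 2).
The vineyard must at least cover the quarry's forgone profit from cutting 4→2: 138 + 85 = 223.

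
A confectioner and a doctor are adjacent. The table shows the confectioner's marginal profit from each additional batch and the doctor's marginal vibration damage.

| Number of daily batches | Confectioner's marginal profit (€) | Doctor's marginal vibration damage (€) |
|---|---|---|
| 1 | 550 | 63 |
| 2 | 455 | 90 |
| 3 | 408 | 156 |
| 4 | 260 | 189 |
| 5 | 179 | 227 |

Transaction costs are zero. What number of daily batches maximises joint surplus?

Bargaining reaches the level where marginal profit last exceeds marginal vibration damage.
That holds through level 4 (260 ≥ 189) but not at 5 (179 < 227).

4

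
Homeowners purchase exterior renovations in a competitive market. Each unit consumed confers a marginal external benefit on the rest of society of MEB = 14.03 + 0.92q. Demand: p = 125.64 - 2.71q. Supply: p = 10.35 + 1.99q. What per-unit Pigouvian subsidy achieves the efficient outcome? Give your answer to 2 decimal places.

Social marginal benefit = demand + MEB = 139.67 - 1.79q.
Set SMB = MC: 139.67 - 1.79q = 10.35 + 1.99q → q* = 34.2116.
The Pigouvian subsidy equals MEB at q*: 14.03 + 0.92×34.2116 = 45.5047.

subsidy = 45.50 per unit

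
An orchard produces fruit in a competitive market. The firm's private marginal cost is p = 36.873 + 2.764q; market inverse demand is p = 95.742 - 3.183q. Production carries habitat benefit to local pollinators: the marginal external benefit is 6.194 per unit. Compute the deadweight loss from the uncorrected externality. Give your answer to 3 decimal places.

Market equilibrium (private): 36.873 + 2.764q = 95.742 - 3.183q → q_m = 9.8989.
Social marginal cost = private MC − MEB = 30.679 + 2.764q.
Set SMC = demand: 30.679 + 2.764q = 95.742 - 3.183q → q* = 10.9405.
The loss is the area between SMC and demand from q* to q_m; with linear curves that's a triangle of height MEB(q_m).
DWL = ½ × 1.0416 × 6.1940 = 3.2258.

DWL = 3.226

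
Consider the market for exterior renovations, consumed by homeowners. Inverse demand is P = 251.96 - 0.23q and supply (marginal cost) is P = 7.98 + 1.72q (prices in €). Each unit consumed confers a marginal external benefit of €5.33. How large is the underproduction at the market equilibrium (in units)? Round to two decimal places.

Market equilibrium (private): 7.98 + 1.72q = 251.96 - 0.23q → q_m = 125.1179.
Social marginal benefit = demand + MEB = 257.29 - 0.23q.
Set SMB = MC: 257.29 - 0.23q = 7.98 + 1.72q → q* = 127.8513.
Gap = |125.1179 − 127.8513| = 2.7334.

2.73 units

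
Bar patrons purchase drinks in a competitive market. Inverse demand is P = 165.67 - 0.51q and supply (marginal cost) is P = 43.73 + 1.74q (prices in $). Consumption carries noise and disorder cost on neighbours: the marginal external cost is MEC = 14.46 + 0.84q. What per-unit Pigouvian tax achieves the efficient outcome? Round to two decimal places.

tax = $43.68 per unit

Social marginal benefit = demand − MEC = 151.21 - 1.35q.
Set SMB = MC: 151.21 - 1.35q = 43.73 + 1.74q → q* = 34.7832.
The Pigouvian tax equals MEC at q*: 14.46 + 0.84×34.7832 = 43.6779.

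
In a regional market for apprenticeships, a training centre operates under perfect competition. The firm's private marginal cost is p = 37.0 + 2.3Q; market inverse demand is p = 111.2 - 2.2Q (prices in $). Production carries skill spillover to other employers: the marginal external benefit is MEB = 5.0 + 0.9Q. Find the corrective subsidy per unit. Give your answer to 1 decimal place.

Social marginal cost = private MC − MEB = 32.0 + 1.4Q.
Set SMC = demand: 32.0 + 1.4Q = 111.2 - 2.2Q → Q* = 22.0000.
The Pigouvian subsidy equals MEB at Q*: 5.0 + 0.9×22.0000 = 24.8000.

subsidy = $24.8 per unit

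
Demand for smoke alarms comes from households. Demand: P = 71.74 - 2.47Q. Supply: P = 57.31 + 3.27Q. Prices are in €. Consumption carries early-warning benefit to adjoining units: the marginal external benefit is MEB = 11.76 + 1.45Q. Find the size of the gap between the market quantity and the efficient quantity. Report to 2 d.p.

Market equilibrium (private): 57.31 + 3.27Q = 71.74 - 2.47Q → Q_m = 2.5139.
Social marginal benefit = demand + MEB = 83.50 - 1.02Q.
Set SMB = MC: 83.50 - 1.02Q = 57.31 + 3.27Q → Q* = 6.1049.
Gap = |2.5139 − 6.1049| = 3.5910.

3.59 units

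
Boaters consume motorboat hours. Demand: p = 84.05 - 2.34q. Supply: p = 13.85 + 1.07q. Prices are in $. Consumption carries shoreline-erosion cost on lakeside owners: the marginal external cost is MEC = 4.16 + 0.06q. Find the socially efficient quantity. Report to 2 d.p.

q* = 19.03

Social marginal benefit = demand − MEC = 79.89 - 2.40q.
Set SMB = MC: 79.89 - 2.40q = 13.85 + 1.07q → q* = 19.0317.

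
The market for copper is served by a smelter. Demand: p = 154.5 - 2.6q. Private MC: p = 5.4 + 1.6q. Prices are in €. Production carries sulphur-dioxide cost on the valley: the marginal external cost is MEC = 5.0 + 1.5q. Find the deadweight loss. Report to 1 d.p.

DWL = €297.6

Market equilibrium (private): 5.4 + 1.6q = 154.5 - 2.6q → q_m = 35.5000.
Social marginal cost = private MC + MEC = 10.4 + 3.1q.
Set SMC = demand: 10.4 + 3.1q = 154.5 - 2.6q → q* = 25.2807.
The welfare-loss triangle has base |q_m − q*| and height MEC(q_m) (the vertical gap between SMC and demand is zero at q* and MEC at q_m).
DWL = ½ × 10.2193 × 58.2500 = 297.6371.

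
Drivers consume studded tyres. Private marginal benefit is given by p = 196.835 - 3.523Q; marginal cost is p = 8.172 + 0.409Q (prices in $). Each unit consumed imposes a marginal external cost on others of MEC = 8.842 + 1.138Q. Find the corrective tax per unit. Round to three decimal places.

tax = $49.204 per unit

Social marginal benefit = demand − MEC = 187.993 - 4.661Q.
Set SMB = MC: 187.993 - 4.661Q = 8.172 + 0.409Q → Q* = 35.4677.
The Pigouvian tax equals MEC at Q*: 8.842 + 1.138×35.4677 = 49.2042.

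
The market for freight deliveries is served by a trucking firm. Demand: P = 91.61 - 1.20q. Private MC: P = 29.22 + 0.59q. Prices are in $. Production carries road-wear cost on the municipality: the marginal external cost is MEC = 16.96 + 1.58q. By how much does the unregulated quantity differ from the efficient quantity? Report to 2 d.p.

Market equilibrium (private): 29.22 + 0.59q = 91.61 - 1.20q → q_m = 34.8547.
Social marginal cost = private MC + MEC = 46.18 + 2.17q.
Set SMC = demand: 46.18 + 2.17q = 91.61 - 1.20q → q* = 13.4807.
Gap = |34.8547 − 13.4807| = 21.3740.

21.37 units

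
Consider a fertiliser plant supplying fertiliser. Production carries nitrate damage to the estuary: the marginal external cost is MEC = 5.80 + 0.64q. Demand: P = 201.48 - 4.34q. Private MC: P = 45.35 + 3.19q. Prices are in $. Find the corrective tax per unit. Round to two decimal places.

Social marginal cost = private MC + MEC = 51.15 + 3.83q.
Set SMC = demand: 51.15 + 3.83q = 201.48 - 4.34q → q* = 18.4002.
The Pigouvian tax equals MEC at q*: 5.80 + 0.64×18.4002 = 17.5761.

tax = $17.58 per unit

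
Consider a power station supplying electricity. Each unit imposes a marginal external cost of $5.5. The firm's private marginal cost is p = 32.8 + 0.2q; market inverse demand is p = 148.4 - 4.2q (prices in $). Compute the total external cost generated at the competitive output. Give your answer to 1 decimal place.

$144.5

Market equilibrium (private): 32.8 + 0.2q = 148.4 - 4.2q → q_m = 26.2727.
Total external cost = MEC × q_m = 5.5 × 26.2727 = 144.4999.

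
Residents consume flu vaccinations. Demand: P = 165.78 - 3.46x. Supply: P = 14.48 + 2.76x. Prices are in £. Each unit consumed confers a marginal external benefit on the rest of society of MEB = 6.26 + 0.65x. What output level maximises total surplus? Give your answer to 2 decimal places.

x* = 28.29

Social marginal benefit = demand + MEB = 172.04 - 2.81x.
Set SMB = MC: 172.04 - 2.81x = 14.48 + 2.76x → x* = 28.2873.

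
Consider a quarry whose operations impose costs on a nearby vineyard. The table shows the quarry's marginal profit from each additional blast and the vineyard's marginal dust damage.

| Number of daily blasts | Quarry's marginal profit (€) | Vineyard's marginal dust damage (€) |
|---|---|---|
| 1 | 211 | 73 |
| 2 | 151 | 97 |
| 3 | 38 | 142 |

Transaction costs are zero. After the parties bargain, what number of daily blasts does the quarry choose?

2

Bargaining reaches the level where marginal profit last exceeds marginal dust damage.
That holds through level 2 (151 ≥ 97) but not at 3 (38 < 142).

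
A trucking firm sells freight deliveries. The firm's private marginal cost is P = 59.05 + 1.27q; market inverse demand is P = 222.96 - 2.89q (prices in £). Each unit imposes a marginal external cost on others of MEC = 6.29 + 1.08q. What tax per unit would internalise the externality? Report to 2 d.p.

tax = £38.78 per unit

Social marginal cost = private MC + MEC = 65.34 + 2.35q.
Set SMC = demand: 65.34 + 2.35q = 222.96 - 2.89q → q* = 30.0802.
The Pigouvian tax equals MEC at q*: 6.29 + 1.08×30.0802 = 38.7766.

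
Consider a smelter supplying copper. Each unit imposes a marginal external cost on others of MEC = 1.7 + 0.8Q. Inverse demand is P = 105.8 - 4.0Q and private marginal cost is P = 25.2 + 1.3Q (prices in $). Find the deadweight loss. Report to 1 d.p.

DWL = $15.8

Market equilibrium (private): 25.2 + 1.3Q = 105.8 - 4.0Q → Q_m = 15.2075.
Social marginal cost = private MC + MEC = 26.9 + 2.1Q.
Set SMC = demand: 26.9 + 2.1Q = 105.8 - 4.0Q → Q* = 12.9344.
Between Q* and Q_m the wedge SMC − demand runs linearly from 0 to MEC(Q_m), so the loss is a triangle.
DWL = ½ × 2.2731 × 13.8660 = 15.7594.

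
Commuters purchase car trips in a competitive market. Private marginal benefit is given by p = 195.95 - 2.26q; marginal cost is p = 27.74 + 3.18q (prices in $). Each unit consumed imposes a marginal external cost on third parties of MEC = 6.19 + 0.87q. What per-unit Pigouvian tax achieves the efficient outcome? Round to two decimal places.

Social marginal benefit = demand − MEC = 189.76 - 3.13q.
Set SMB = MC: 189.76 - 3.13q = 27.74 + 3.18q → q* = 25.6767.
The Pigouvian tax equals MEC at q*: 6.19 + 0.87×25.6767 = 28.5287.

tax = $28.53 per unit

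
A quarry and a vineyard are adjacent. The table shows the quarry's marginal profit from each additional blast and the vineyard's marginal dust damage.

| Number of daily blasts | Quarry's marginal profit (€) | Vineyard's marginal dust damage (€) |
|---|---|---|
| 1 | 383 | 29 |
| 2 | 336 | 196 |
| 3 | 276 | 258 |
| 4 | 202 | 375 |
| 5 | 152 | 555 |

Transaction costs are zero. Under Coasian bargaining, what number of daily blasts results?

Bargaining reaches the level where marginal profit last exceeds marginal dust damage.
That holds through level 3 (276 ≥ 258) but not at 4 (202 < 375).

3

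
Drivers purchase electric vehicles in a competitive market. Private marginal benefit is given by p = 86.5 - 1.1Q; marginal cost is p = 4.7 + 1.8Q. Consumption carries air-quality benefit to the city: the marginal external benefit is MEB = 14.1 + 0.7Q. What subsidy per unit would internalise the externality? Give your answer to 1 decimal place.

subsidy = 44.6 per unit

Social marginal benefit = demand + MEB = 100.6 - 0.4Q.
Set SMB = MC: 100.6 - 0.4Q = 4.7 + 1.8Q → Q* = 43.5909.
The Pigouvian subsidy equals MEB at Q*: 14.1 + 0.7×43.5909 = 44.6136.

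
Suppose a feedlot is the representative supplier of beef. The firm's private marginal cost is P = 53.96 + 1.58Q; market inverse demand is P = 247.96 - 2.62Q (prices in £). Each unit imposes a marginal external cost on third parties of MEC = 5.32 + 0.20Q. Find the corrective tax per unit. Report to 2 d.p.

Social marginal cost = private MC + MEC = 59.28 + 1.78Q.
Set SMC = demand: 59.28 + 1.78Q = 247.96 - 2.62Q → Q* = 42.8818.
The Pigouvian tax equals MEC at Q*: 5.32 + 0.20×42.8818 = 13.8964.

tax = £13.90 per unit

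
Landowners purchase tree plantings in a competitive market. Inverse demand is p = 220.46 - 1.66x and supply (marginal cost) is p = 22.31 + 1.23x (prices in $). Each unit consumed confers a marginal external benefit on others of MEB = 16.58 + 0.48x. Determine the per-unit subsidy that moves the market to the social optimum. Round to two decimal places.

Social marginal benefit = demand + MEB = 237.04 - 1.18x.
Set SMB = MC: 237.04 - 1.18x = 22.31 + 1.23x → x* = 89.0996.
The Pigouvian subsidy equals MEB at x*: 16.58 + 0.48×89.0996 = 59.3478.

subsidy = $59.35 per unit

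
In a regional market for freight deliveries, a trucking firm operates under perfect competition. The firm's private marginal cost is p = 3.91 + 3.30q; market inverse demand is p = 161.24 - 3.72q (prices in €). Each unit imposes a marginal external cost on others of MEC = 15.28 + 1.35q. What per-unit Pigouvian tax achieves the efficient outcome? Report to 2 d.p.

tax = €38.19 per unit

Social marginal cost = private MC + MEC = 19.19 + 4.65q.
Set SMC = demand: 19.19 + 4.65q = 161.24 - 3.72q → q* = 16.9713.
The Pigouvian tax equals MEC at q*: 15.28 + 1.35×16.9713 = 38.1913.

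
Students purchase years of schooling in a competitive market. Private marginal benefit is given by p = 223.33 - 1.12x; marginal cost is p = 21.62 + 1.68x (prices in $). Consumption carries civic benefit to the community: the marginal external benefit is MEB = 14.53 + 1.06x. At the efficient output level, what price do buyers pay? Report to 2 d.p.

Social marginal benefit = demand + MEB = 237.86 - 0.06x.
Set SMB = MC: 237.86 - 0.06x = 21.62 + 1.68x → x* = 124.2759.
Consumer price on the demand curve at x*: 223.33 − 1.12×124.2759 = 84.1410.

P = $84.14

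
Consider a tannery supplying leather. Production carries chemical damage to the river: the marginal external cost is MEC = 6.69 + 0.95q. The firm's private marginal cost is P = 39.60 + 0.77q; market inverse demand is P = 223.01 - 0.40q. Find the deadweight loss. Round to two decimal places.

Market equilibrium (private): 39.60 + 0.77q = 223.01 - 0.40q → q_m = 156.7607.
Social marginal cost = private MC + MEC = 46.29 + 1.72q.
Set SMC = demand: 46.29 + 1.72q = 223.01 - 0.40q → q* = 83.3585.
The loss is the area between SMC and demand from q* to q_m; with linear curves that's a triangle of height MEC(q_m).
DWL = ½ × 73.4022 × 155.6126 = 5711.1536.

DWL = 5711.15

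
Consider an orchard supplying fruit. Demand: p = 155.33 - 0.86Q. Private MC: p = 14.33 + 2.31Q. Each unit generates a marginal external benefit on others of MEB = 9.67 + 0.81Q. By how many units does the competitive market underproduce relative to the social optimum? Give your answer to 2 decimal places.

Market equilibrium (private): 14.33 + 2.31Q = 155.33 - 0.86Q → Q_m = 44.4795.
Social marginal cost = private MC − MEB = 4.66 + 1.50Q.
Set SMC = demand: 4.66 + 1.50Q = 155.33 - 0.86Q → Q* = 63.8432.
Gap = |44.4795 − 63.8432| = 19.3637.

19.36 units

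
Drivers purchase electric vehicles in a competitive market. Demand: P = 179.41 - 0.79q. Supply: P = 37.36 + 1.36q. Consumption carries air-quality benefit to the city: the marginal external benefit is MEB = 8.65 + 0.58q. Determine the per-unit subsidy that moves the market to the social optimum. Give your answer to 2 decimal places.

Social marginal benefit = demand + MEB = 188.06 - 0.21q.
Set SMB = MC: 188.06 - 0.21q = 37.36 + 1.36q → q* = 95.9873.
The Pigouvian subsidy equals MEB at q*: 8.65 + 0.58×95.9873 = 64.3226.

subsidy = 64.32 per unit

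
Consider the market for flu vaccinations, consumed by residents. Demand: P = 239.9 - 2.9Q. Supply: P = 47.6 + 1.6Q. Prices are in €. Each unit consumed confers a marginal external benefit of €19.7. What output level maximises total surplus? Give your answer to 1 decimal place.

Social marginal benefit = demand + MEB = 259.6 - 2.9Q.
Set SMB = MC: 259.6 - 2.9Q = 47.6 + 1.6Q → Q* = 47.1111.

Q* = 47.1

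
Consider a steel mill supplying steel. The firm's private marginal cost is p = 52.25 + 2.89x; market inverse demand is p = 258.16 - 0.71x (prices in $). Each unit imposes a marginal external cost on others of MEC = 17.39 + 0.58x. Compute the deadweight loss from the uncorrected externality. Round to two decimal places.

DWL = $305.83

Market equilibrium (private): 52.25 + 2.89x = 258.16 - 0.71x → x_m = 57.1972.
Social marginal cost = private MC + MEC = 69.64 + 3.47x.
Set SMC = demand: 69.64 + 3.47x = 258.16 - 0.71x → x* = 45.1005.
Between x* and x_m the wedge SMC − demand runs linearly from 0 to MEC(x_m), so the loss is a triangle.
DWL = ½ × 12.0967 × 50.5644 = 305.8312.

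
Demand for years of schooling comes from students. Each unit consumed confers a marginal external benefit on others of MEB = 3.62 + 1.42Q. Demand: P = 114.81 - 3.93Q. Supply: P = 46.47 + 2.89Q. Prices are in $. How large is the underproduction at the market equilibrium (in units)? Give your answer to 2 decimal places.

Market equilibrium (private): 46.47 + 2.89Q = 114.81 - 3.93Q → Q_m = 10.0205.
Social marginal benefit = demand + MEB = 118.43 - 2.51Q.
Set SMB = MC: 118.43 - 2.51Q = 46.47 + 2.89Q → Q* = 13.3259.
Gap = |10.0205 − 13.3259| = 3.3054.

3.31 units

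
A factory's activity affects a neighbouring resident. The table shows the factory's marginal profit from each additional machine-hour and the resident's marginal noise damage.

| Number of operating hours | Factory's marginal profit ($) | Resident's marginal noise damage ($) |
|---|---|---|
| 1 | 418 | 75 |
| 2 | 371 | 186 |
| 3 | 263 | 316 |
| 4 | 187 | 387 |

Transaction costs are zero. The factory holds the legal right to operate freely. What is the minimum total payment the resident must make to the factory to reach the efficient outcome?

Left alone the factory would choose level 4 (marginal profit stays positive).
Efficient level: k* = 2 (marginal profit ≥ marginal noise damage through 2).
The resident must at least cover the factory's forgone profit from cutting 4→2: 263 + 187 = 450.

$450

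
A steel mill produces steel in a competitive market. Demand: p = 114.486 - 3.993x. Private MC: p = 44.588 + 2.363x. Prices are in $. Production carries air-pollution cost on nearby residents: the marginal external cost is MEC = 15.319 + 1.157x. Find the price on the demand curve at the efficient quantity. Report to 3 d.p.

Social marginal cost = private MC + MEC = 59.907 + 3.520x.
Set SMC = demand: 59.907 + 3.520x = 114.486 - 3.993x → x* = 7.2646.
Consumer price on the demand curve at x*: 114.486 − 3.993×7.2646 = 85.4785.

P = $85.478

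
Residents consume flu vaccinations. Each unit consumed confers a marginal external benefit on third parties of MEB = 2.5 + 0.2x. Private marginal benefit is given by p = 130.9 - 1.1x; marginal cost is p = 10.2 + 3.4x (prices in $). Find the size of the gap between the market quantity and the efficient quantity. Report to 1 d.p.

Market equilibrium (private): 10.2 + 3.4x = 130.9 - 1.1x → x_m = 26.8222.
Social marginal benefit = demand + MEB = 133.4 - 0.9x.
Set SMB = MC: 133.4 - 0.9x = 10.2 + 3.4x → x* = 28.6512.
Gap = |26.8222 − 28.6512| = 1.8290.

1.8 units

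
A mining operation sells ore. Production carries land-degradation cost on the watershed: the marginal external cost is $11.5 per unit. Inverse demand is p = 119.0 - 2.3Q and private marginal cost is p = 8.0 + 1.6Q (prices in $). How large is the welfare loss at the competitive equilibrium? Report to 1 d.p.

DWL = $17.0

Market equilibrium (private): 8.0 + 1.6Q = 119.0 - 2.3Q → Q_m = 28.4615.
Social marginal cost = private MC + MEC = 19.5 + 1.6Q.
Set SMC = demand: 19.5 + 1.6Q = 119.0 - 2.3Q → Q* = 25.5128.
Between Q* and Q_m the wedge SMC − demand runs linearly from 0 to MEC(Q_m), so the loss is a triangle.
DWL = ½ × 2.9487 × 11.5000 = 16.9550.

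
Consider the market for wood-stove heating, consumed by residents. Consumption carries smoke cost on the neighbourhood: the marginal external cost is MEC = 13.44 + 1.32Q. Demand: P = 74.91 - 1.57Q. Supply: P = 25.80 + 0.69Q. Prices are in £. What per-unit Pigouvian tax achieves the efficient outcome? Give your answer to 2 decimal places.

tax = £26.59 per unit

Social marginal benefit = demand − MEC = 61.47 - 2.89Q.
Set SMB = MC: 61.47 - 2.89Q = 25.80 + 0.69Q → Q* = 9.9637.
The Pigouvian tax equals MEC at Q*: 13.44 + 1.32×9.9637 = 26.5921.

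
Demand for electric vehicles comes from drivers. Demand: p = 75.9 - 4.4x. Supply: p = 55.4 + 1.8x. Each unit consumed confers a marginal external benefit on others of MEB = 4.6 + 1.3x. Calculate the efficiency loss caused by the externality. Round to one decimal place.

DWL = 8.1

Market equilibrium (private): 55.4 + 1.8x = 75.9 - 4.4x → x_m = 3.3065.
Social marginal benefit = demand + MEB = 80.5 - 3.1x.
Set SMB = MC: 80.5 - 3.1x = 55.4 + 1.8x → x* = 5.1224.
Height of the DWL triangle at x_m is SMB(x_m) − MC(x_m) = MEB(x_m) = 8.8984.
DWL = ½ × 1.8159 × 8.8984 = 8.0793.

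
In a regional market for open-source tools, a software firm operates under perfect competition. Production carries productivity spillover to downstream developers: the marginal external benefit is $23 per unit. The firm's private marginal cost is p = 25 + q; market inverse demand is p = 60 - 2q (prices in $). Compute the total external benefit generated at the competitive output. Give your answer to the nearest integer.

$268

Market equilibrium (private): 25 + q = 60 - 2q → q_m = 11.6667.
Total external benefit = MEB × q_m = 23 × 11.6667 = 268.3341.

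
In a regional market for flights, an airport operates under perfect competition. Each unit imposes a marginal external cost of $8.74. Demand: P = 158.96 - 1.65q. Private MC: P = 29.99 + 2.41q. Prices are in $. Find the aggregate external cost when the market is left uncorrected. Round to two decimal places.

Market equilibrium (private): 29.99 + 2.41q = 158.96 - 1.65q → q_m = 31.7660.
Total external cost = MEC × q_m = 8.74 × 31.7660 = 277.6348.

$277.63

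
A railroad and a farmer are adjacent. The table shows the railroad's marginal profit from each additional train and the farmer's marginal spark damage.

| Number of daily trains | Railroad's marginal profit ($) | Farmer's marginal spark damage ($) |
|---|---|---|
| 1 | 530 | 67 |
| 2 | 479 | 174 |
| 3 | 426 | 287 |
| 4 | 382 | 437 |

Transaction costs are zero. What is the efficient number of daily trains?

3

Bargaining reaches the level where marginal profit last exceeds marginal spark damage.
That holds through level 3 (426 ≥ 287) but not at 4 (382 < 437).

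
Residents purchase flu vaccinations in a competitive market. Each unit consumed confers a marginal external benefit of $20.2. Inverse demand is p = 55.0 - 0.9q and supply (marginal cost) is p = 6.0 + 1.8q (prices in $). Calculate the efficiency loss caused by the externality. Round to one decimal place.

DWL = $75.6

Market equilibrium (private): 6.0 + 1.8q = 55.0 - 0.9q → q_m = 18.1481.
Social marginal benefit = demand + MEB = 75.2 - 0.9q.
Set SMB = MC: 75.2 - 0.9q = 6.0 + 1.8q → q* = 25.6296.
The loss is the area between SMB and MC from q* to q_m; with linear curves that's a triangle of height MEB(q_m).
DWL = ½ × 7.4815 × 20.2000 = 75.5632.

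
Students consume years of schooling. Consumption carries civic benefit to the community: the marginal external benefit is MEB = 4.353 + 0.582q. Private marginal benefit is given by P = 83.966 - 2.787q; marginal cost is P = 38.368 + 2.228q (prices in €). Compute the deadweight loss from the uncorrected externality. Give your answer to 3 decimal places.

DWL = €10.492

Market equilibrium (private): 38.368 + 2.228q = 83.966 - 2.787q → q_m = 9.0923.
Social marginal benefit = demand + MEB = 88.319 - 2.205q.
Set SMB = MC: 88.319 - 2.205q = 38.368 + 2.228q → q* = 11.2680.
The loss is the area between SMB and MC from q* to q_m; with linear curves that's a triangle of height MEB(q_m).
DWL = ½ × 2.1757 × 9.6447 = 10.4920.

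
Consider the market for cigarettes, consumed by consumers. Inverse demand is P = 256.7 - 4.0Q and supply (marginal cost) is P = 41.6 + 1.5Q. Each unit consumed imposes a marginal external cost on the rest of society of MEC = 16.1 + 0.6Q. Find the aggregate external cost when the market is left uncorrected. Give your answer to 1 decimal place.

1088.5

Market equilibrium (private): 41.6 + 1.5Q = 256.7 - 4.0Q → Q_m = 39.1091.
Total external cost = ∫₀^{Q_m} (16.1 + 0.6Q) dQ = 16.1×39.1091 + ½×0.6×39.1091² = 1088.5130.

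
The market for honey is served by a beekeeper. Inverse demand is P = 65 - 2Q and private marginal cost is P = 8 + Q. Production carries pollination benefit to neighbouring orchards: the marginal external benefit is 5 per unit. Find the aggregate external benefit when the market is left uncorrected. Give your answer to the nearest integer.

Market equilibrium (private): 8 + Q = 65 - 2Q → Q_m = 19.0000.
Total external benefit = MEB × Q_m = 5 × 19.0000 = 95.0000.

95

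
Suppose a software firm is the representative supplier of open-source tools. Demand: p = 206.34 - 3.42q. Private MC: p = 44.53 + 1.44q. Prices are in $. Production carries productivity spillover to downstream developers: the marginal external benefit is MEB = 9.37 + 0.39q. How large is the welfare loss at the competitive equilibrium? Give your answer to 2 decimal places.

Market equilibrium (private): 44.53 + 1.44q = 206.34 - 3.42q → q_m = 33.2942.
Social marginal cost = private MC − MEB = 35.16 + 1.05q.
Set SMC = demand: 35.16 + 1.05q = 206.34 - 3.42q → q* = 38.2953.
The loss is the area between SMC and demand from q* to q_m; with linear curves that's a triangle of height MEB(q_m).
DWL = ½ × 5.0011 × 22.3548 = 55.8993.

DWL = $55.90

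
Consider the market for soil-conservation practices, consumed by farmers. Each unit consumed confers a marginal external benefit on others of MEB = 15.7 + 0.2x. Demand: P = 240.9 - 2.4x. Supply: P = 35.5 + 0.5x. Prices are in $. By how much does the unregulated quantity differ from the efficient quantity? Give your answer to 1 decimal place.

11.1 units

Market equilibrium (private): 35.5 + 0.5x = 240.9 - 2.4x → x_m = 70.8276.
Social marginal benefit = demand + MEB = 256.6 - 2.2x.
Set SMB = MC: 256.6 - 2.2x = 35.5 + 0.5x → x* = 81.8889.
Gap = |70.8276 − 81.8889| = 11.0613.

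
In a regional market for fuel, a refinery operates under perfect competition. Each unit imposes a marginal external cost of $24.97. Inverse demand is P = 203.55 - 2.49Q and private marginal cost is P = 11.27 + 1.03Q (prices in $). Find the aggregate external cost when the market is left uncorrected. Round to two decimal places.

Market equilibrium (private): 11.27 + 1.03Q = 203.55 - 2.49Q → Q_m = 54.6250.
Total external cost = MEC × Q_m = 24.97 × 54.6250 = 1363.9863.

$1363.99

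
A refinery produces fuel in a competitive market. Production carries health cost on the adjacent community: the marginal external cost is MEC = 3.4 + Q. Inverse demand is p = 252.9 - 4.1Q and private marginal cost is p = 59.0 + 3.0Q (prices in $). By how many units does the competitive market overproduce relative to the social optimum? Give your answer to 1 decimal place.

3.8 units

Market equilibrium (private): 59.0 + 3.0Q = 252.9 - 4.1Q → Q_m = 27.3099.
Social marginal cost = private MC + MEC = 62.4 + 4.0Q.
Set SMC = demand: 62.4 + 4.0Q = 252.9 - 4.1Q → Q* = 23.5185.
Gap = |27.3099 − 23.5185| = 3.7914.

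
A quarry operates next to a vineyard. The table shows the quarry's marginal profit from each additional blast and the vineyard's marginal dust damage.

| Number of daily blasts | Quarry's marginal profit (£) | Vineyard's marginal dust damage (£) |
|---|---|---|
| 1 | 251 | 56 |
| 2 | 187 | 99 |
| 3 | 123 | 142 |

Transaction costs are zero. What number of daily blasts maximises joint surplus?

Bargaining reaches the level where marginal profit last exceeds marginal dust damage.
That holds through level 2 (187 ≥ 99) but not at 3 (123 < 142).

2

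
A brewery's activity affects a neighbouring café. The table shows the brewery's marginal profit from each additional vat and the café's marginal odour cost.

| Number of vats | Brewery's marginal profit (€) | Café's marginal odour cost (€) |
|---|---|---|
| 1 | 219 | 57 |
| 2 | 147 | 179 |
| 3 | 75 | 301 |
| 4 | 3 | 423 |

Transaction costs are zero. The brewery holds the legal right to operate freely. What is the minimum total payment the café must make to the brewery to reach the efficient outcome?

€225

Left alone the brewery would choose level 4 (marginal profit stays positive).
Efficient level: k* = 1 (marginal profit ≥ marginal odour cost through 1).
The café must at least cover the brewery's forgone profit from cutting 4→1: 147 + 75 + 3 = 225.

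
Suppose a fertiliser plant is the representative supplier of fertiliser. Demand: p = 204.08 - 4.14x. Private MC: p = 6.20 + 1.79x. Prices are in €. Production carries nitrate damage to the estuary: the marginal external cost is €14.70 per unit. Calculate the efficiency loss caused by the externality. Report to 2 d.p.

DWL = €18.22

Market equilibrium (private): 6.20 + 1.79x = 204.08 - 4.14x → x_m = 33.3693.
Social marginal cost = private MC + MEC = 20.90 + 1.79x.
Set SMC = demand: 20.90 + 1.79x = 204.08 - 4.14x → x* = 30.8904.
The loss is the area between SMC and demand from x* to x_m; with linear curves that's a triangle of height MEC(x_m).
DWL = ½ × 2.4789 × 14.7000 = 18.2199.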